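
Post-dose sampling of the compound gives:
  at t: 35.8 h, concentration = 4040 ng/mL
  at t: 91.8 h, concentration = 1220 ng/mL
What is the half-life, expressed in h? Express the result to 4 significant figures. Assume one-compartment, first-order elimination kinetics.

32.42 h

k = ln(C₁/C₂) / (t₂ − t₁) = ln(4040/1220) / (91.8 − 35.8)
  = 1.197 / 56.00 = 0.02138 h⁻¹
t½ = ln2 / k = 0.693147 / 0.02138 = 32.42 h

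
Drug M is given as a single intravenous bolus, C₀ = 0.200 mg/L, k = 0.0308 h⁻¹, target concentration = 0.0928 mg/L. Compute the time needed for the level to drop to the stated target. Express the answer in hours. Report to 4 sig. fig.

24.93 h

t = ln(C₀ / C) / k = ln(0.2000 / 0.0928) / 0.03080
  = ln(2.155) / 0.03080 = 0.7678 / 0.03080 = 24.93 h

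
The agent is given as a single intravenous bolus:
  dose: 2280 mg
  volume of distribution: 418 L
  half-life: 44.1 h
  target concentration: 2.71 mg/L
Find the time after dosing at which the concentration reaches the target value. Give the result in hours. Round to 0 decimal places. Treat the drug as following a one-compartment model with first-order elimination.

45 h

C₀ = Dose / Vd = 2280 / 418 = 5.455 mg/L
k = ln2 / t½ = 0.693147 / 44.1 = 0.01572 h⁻¹
t = ln(C₀ / C) / k = ln(5.455 / 2.71) / 0.01572
  = ln(2.013) / 0.01572 = 0.6996 / 0.01572 = 44.50 h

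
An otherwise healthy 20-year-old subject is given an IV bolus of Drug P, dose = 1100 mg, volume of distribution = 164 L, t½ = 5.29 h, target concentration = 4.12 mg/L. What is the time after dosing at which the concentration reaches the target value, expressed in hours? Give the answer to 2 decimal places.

C₀ = Dose / Vd = 1100 / 164 = 6.707 mg/L
k = ln2 / t½ = 0.693147 / 5.29 = 0.1310 h⁻¹
t = ln(C₀ / C) / k = ln(6.707 / 4.12) / 0.1310
  = ln(1.628) / 0.1310 = 0.4874 / 0.1310 = 3.721 h

3.72 h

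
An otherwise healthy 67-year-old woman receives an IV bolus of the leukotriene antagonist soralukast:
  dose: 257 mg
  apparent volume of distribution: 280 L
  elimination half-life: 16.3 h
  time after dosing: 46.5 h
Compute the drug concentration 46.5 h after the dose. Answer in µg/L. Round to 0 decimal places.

C₀ = Dose / Vd = 257.0 / 280 = 0.9179 mg/L
k = ln2 / t½ = 0.693147 / 16.3 = 0.04252 h⁻¹
C = C₀ · e^(−k·t) = 0.9179 × e^(−0.04252 × 46.5)
  = 0.9179 × 0.1385 = 0.1271 mg/L
Convert: 0.1271 mg/L × 1000 = 127.1 µg/L

127 µg/L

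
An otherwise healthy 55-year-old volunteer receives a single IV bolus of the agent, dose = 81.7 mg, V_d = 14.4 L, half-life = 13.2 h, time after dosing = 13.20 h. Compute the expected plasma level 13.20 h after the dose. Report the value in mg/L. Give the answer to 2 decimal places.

C₀ = Dose / Vd = 81.70 / 14.4 = 5.674 mg/L
k = ln2 / t½ = 0.693147 / 13.2 = 0.05251 h⁻¹
t / t½ = 13.20 / 13.2 = 1 half-lives
C = C₀ × (1/2)^1 = 5.674 × 0.5000 = 2.837 mg/L

2.84 mg/L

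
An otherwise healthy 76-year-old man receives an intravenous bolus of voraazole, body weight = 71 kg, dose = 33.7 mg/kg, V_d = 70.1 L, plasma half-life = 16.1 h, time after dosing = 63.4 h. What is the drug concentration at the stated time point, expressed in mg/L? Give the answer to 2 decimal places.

2.23 mg/L

Total dose = 33.7 × 71 = 2393 mg
C₀ = Dose / Vd = 2393 / 70.1 = 34.14 mg/L
k = ln2 / t½ = 0.693147 / 16.1 = 0.04305 h⁻¹
C = C₀ · e^(−k·t) = 34.14 × e^(−0.04305 × 63.4)
  = 34.14 × 0.06526 = 2.228 mg/L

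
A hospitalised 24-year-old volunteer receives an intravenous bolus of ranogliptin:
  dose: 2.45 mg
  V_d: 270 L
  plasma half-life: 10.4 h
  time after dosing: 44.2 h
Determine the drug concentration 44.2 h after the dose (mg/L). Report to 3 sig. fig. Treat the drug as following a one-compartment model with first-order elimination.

0.000477 mg/L

C₀ = Dose / Vd = 2.450 / 270 = 0.009074 mg/L
k = ln2 / t½ = 0.693147 / 10.4 = 0.06665 h⁻¹
C = C₀ · e^(−k·t) = 0.009074 × e^(−0.06665 × 44.2)
  = 0.009074 × 0.05255 = 0.0004768 mg/L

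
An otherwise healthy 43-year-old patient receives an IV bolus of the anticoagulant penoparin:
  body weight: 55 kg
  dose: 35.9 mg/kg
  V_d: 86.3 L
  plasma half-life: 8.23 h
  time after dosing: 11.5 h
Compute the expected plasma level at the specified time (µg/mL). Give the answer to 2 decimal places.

8.69 µg/mL

Total dose = 35.9 × 55 = 1975 mg
C₀ = Dose / Vd = 1975 / 86.3 = 22.89 mg/L
k = ln2 / t½ = 0.693147 / 8.23 = 0.08422 h⁻¹
C = C₀ · e^(−k·t) = 22.89 × e^(−0.08422 × 11.5)
  = 22.89 × 0.3796 = 8.689 mg/L
(8.689 mg/L = 8.689 µg/mL)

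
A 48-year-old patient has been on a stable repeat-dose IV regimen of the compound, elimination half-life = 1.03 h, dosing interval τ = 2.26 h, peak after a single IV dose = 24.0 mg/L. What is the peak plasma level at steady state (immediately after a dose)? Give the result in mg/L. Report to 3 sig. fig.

30.7 mg/L

k = ln2 / t½ = 0.693147 / 1.03 = 0.6730 h⁻¹
e^(−kτ) = e^(−0.6730 × 2.26) = 0.2185
Accumulation ratio R = 1 / (1 − e^(−kτ)) = 1 / (1 − 0.2185) = 1.280
Steady-state peak = C₀ × R = 24.0 × 1.280 = 30.72 mg/L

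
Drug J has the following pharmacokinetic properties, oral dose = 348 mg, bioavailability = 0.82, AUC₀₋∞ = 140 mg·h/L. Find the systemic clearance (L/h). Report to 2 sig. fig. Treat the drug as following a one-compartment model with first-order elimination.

CL = F·Dose / AUC = 0.82 × 348 / 140 = 2.038 L/h

2.0 L/h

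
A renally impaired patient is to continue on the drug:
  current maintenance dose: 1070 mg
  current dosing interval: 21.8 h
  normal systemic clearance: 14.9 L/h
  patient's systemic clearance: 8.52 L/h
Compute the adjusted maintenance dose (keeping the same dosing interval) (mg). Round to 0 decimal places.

To keep the same average steady-state level, dosing rate must scale with clearance.
CL ratio = 8.52 / 14.9 = 0.5718
New dose (same interval) = 1070 × 0.5718 = 611.8 mg

612 mg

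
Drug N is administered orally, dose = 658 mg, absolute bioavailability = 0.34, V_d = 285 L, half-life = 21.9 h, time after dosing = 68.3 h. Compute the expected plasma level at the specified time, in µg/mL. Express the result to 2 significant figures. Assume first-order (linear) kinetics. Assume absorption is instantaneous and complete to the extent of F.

0.090 µg/mL

Amount reaching circulation = F × Dose = 0.34 × 658.0 = 223.7 mg
C₀ = F·Dose / Vd = 223.7 / 285 = 0.7849 mg/L
k = ln2 / t½ = 0.693147 / 21.9 = 0.03165 h⁻¹
C = C₀ · e^(−k·t) = 0.7849 × e^(−0.03165 × 68.3)
  = 0.7849 × 0.1151 = 0.09034 mg/L
(0.09034 mg/L = 0.09034 µg/mL)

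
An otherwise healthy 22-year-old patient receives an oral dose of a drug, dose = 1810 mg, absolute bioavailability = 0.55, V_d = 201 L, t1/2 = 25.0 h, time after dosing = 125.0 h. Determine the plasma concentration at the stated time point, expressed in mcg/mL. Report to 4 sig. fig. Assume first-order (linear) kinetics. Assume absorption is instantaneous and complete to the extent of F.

Amount reaching circulation = F × Dose = 0.55 × 1810 = 995.5 mg
C₀ = F·Dose / Vd = 995.5 / 201 = 4.953 mg/L
k = ln2 / t½ = 0.693147 / 25.0 = 0.02773 h⁻¹
t / t½ = 125.0 / 25.0 = 5 half-lives
C = C₀ × (1/2)^5 = 4.953 × 0.03125 = 0.1548 mg/L
(0.1548 mg/L = 0.1548 mcg/mL)

0.1548 mcg/mL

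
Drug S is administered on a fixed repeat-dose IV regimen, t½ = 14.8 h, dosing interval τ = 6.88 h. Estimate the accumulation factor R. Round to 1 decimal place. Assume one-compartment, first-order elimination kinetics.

k = ln2 / t½ = 0.693147 / 14.8 = 0.04683 h⁻¹
e^(−kτ) = e^(−0.04683 × 6.88) = 0.7246
Accumulation ratio R = 1 / (1 − e^(−kτ)) = 1 / (1 − 0.7246) = 3.631

3.6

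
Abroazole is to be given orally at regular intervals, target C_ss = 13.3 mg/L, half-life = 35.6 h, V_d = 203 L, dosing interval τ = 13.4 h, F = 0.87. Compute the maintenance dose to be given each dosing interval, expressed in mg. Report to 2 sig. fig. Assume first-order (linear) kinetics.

810 mg

k = ln2 / t½ = 0.693147 / 35.6 = 0.01947 h⁻¹
CL = k × Vd = 0.01947 × 203 = 3.952 L/h
At steady state, F × (Dose/τ) = Css × CL.
Dose = Css × CL × τ / F = 13.3 × 3.952 × 13.4 / 0.87 = 809.6 mg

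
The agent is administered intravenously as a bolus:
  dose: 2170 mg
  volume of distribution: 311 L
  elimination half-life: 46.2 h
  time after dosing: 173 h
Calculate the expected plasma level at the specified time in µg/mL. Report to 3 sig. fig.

0.521 µg/mL

C₀ = Dose / Vd = 2170 / 311 = 6.977 mg/L
k = ln2 / t½ = 0.693147 / 46.2 = 0.01500 h⁻¹
C = C₀ · e^(−k·t) = 6.977 × e^(−0.01500 × 173)
  = 6.977 × 0.07465 = 0.5208 mg/L
(0.5208 mg/L = 0.5208 µg/mL)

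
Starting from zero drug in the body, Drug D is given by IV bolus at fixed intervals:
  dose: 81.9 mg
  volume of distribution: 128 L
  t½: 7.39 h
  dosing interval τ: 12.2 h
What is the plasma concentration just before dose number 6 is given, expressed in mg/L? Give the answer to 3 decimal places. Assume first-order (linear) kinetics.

C₀ per dose = Dose / Vd = 81.9 / 128 = 0.6398 mg/L
k = ln2 / t½ = 0.693147 / 7.39 = 0.09380 h⁻¹
Fraction remaining after one interval: r = e^(−kτ) = e^(−0.09380 × 12.2) = 0.3184
Before dose 6, 5 doses have been given (aged 1τ, 2τ, 3τ, 4τ, 5τ).
C_trough = C₀ × (r + r² + … + r^5) = C₀ × r(1−r^5)/(1−r)
        = 0.6398 × 0.3184 × (1 − 0.003272) / (1 − 0.3184) = 0.2979 mg/L

0.298 mg/L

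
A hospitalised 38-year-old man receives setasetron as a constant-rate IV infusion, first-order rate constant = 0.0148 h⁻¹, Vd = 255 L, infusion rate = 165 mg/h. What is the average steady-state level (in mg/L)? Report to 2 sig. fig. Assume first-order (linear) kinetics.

44 mg/L

CL = k × Vd = 0.01480 × 255 = 3.774 L/h
At steady state Css = R₀ / CL = 165 / 3.774 = 43.72 mg/L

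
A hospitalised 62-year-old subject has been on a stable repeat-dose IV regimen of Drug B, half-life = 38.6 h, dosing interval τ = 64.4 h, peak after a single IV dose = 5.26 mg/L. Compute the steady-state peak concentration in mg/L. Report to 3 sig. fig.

7.67 mg/L

k = ln2 / t½ = 0.693147 / 38.6 = 0.01796 h⁻¹
e^(−kτ) = e^(−0.01796 × 64.4) = 0.3145
Accumulation ratio R = 1 / (1 − e^(−kτ)) = 1 / (1 − 0.3145) = 1.459
Steady-state peak = C₀ × R = 5.26 × 1.459 = 7.674 mg/L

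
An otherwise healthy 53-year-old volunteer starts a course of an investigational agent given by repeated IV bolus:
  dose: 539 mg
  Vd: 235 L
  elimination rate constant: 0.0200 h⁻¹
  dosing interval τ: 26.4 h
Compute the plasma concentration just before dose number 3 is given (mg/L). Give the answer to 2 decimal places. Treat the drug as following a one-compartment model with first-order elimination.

C₀ per dose = Dose / Vd = 539 / 235 = 2.294 mg/L
Fraction remaining after one interval: r = e^(−kτ) = e^(−0.02000 × 26.4) = 0.5898
Before dose 3, 2 doses have been given (aged 1τ, 2τ).
C_trough = C₀ × (r + r²) = 2.294 × (0.5898 + 0.3479) = 2.151 mg/L

2.15 mg/L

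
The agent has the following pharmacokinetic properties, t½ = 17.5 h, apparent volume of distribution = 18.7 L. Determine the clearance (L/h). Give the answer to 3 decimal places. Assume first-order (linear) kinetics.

0.741 L/h

k = ln2 / t½ = 0.693147 / 17.5 = 0.03961 h⁻¹
CL = k × Vd = 0.03961 × 18.7 = 0.7407 L/h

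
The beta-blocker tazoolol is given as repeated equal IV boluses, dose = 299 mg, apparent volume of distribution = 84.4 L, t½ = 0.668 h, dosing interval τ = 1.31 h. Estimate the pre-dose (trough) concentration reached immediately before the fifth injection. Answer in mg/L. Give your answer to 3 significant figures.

1.22 mg/L

C₀ per dose = Dose / Vd = 299 / 84.4 = 3.543 mg/L
k = ln2 / t½ = 0.693147 / 0.668 = 1.038 h⁻¹
Fraction remaining after one interval: r = e^(−kτ) = e^(−1.038 × 1.31) = 0.2567
Before dose 5, 4 doses have been given (aged 1τ, 2τ, 3τ, 4τ).
C_trough = C₀ × (r + r² + … + r^4) = C₀ × r(1−r^4)/(1−r)
        = 3.543 × 0.2567 × (1 − 0.004342) / (1 − 0.2567) = 1.218 mg/L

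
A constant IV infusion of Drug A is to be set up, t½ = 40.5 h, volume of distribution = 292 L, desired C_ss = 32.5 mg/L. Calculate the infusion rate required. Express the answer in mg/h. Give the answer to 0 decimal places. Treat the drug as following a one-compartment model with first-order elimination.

k = ln2 / t½ = 0.693147 / 40.5 = 0.01711 h⁻¹
CL = k × Vd = 0.01711 × 292 = 4.996 L/h
At steady state, infusion rate R₀ = Css × CL = 32.5 × 4.996 = 162.4 mg/h

162 mg/h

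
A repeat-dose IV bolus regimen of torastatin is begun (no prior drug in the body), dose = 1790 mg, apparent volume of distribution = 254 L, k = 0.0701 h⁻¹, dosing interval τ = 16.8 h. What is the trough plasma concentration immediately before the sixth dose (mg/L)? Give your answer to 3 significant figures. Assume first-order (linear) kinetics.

C₀ per dose = Dose / Vd = 1790 / 254 = 7.047 mg/L
Fraction remaining after one interval: r = e^(−kτ) = e^(−0.07010 × 16.8) = 0.3080
Before dose 6, 5 doses have been given (aged 1τ, 2τ, 3τ, 4τ, 5τ).
C_trough = C₀ × (r + r² + … + r^5) = C₀ × r(1−r^5)/(1−r)
        = 7.047 × 0.3080 × (1 − 0.002772) / (1 − 0.3080) = 3.128 mg/L

3.13 mg/L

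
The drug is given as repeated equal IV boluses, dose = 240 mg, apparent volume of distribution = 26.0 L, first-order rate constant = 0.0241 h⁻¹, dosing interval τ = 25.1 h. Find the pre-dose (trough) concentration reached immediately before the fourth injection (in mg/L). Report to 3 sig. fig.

9.30 mg/L

C₀ per dose = Dose / Vd = 240 / 26.0 = 9.231 mg/L
Fraction remaining after one interval: r = e^(−kτ) = e^(−0.02410 × 25.1) = 0.5461
Before dose 4, 3 doses have been given (aged 1τ, 2τ, 3τ).
C_trough = C₀ × (r + r² + … + r^3) = C₀ × r(1−r^3)/(1−r)
        = 9.231 × 0.5461 × (1 − 0.1629) / (1 − 0.5461) = 9.297 mg/L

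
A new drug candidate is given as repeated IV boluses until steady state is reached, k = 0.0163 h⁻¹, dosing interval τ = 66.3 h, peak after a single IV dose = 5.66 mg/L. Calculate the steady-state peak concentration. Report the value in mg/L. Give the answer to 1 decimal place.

8.6 mg/L

e^(−kτ) = e^(−0.01630 × 66.3) = 0.3394
Accumulation ratio R = 1 / (1 − e^(−kτ)) = 1 / (1 − 0.3394) = 1.514
Steady-state peak = C₀ × R = 5.66 × 1.514 = 8.569 mg/L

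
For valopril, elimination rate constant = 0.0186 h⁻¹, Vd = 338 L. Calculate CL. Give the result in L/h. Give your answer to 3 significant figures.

6.29 L/h

CL = k × Vd = 0.0186 × 338 = 6.287 L/h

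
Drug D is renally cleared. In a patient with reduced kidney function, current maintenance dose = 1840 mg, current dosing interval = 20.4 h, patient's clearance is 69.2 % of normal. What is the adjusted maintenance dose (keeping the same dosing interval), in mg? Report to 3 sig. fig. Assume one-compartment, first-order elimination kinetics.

To keep the same average steady-state level, dosing rate must scale with clearance.
CL ratio = 69.2 / 100 = 0.6920
New dose (same interval) = 1840 × 0.6920 = 1273 mg

1270 mg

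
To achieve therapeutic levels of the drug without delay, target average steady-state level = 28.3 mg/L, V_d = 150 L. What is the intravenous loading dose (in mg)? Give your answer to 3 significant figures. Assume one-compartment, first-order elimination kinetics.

LD = Css × Vd = 28.3 × 150 = 4245 mg

4250 mg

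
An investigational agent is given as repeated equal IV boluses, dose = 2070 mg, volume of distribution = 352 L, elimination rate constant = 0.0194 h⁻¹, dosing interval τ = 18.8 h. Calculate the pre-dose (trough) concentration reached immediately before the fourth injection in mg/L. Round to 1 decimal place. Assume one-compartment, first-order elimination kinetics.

C₀ per dose = Dose / Vd = 2070 / 352 = 5.881 mg/L
Fraction remaining after one interval: r = e^(−kτ) = e^(−0.01940 × 18.8) = 0.6944
Before dose 4, 3 doses have been given (aged 1τ, 2τ, 3τ).
C_trough = C₀ × (r + r² + … + r^3) = C₀ × r(1−r^3)/(1−r)
        = 5.881 × 0.6944 × (1 − 0.3348) / (1 − 0.6944) = 8.889 mg/L

8.9 mg/L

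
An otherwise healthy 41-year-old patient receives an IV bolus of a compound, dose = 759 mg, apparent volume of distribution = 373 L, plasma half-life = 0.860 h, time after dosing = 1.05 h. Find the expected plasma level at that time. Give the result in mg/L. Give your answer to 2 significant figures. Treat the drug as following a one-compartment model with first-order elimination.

0.87 mg/L

C₀ = Dose / Vd = 759.0 / 373 = 2.035 mg/L
k = ln2 / t½ = 0.693147 / 0.860 = 0.8060 h⁻¹
C = C₀ · e^(−k·t) = 2.035 × e^(−0.8060 × 1.05)
  = 2.035 × 0.4290 = 0.8730 mg/L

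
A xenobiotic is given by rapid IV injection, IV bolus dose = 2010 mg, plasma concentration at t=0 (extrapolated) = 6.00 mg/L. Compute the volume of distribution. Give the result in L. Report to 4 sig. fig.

Vd = Dose / C₀ = 2010 / 6.00 = 335.0 L

335.0 L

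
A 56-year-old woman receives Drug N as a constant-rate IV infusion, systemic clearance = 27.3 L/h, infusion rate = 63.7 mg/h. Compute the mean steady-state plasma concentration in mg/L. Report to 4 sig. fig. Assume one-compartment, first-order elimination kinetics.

2.333 mg/L

At steady state Css = R₀ / CL = 63.7 / 27.30 = 2.333 mg/L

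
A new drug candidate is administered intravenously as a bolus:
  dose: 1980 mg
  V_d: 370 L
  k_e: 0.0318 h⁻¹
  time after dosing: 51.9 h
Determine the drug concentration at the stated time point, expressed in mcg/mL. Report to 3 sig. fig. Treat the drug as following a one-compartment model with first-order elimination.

1.03 mcg/mL

C₀ = Dose / Vd = 1980 / 370 = 5.351 mg/L
C = C₀ · e^(−k·t) = 5.351 × e^(−0.03180 × 51.9)
  = 5.351 × 0.1920 = 1.027 mg/L
(1.027 mg/L = 1.027 mcg/mL)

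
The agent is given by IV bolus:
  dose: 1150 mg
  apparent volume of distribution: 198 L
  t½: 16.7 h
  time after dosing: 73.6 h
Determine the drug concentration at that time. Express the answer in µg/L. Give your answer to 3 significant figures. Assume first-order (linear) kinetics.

274 µg/L

C₀ = Dose / Vd = 1150 / 198 = 5.808 mg/L
k = ln2 / t½ = 0.693147 / 16.7 = 0.04151 h⁻¹
C = C₀ · e^(−k·t) = 5.808 × e^(−0.04151 × 73.6)
  = 5.808 × 0.04712 = 0.2737 mg/L
Convert: 0.2737 mg/L × 1000 = 273.7 µg/L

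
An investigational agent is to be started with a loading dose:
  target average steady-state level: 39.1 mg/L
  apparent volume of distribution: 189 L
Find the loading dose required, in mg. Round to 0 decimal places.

LD = Css × Vd = 39.1 × 189 = 7390 mg

7390 mg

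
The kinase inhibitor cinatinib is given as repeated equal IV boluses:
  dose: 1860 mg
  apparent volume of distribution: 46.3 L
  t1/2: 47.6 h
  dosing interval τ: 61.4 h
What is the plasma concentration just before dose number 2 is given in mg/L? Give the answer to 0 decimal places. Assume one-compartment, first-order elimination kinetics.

16 mg/L

C₀ per dose = Dose / Vd = 1860 / 46.3 = 40.17 mg/L
k = ln2 / t½ = 0.693147 / 47.6 = 0.01456 h⁻¹
Fraction remaining after one interval: r = e^(−kτ) = e^(−0.01456 × 61.4) = 0.4090
Before dose 2, 1 dose has been given (aged 1τ).
C_trough = C₀ × r = 40.17 × 0.4090 = 16.43 mg/L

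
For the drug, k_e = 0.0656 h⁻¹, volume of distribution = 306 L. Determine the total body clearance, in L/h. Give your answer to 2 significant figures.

CL = k × Vd = 0.0656 × 306 = 20.07 L/h

20 L/h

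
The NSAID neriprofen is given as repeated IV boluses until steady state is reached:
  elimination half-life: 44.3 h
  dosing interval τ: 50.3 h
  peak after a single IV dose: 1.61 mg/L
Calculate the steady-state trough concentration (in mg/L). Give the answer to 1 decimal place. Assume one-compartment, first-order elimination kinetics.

k = ln2 / t½ = 0.693147 / 44.3 = 0.01565 h⁻¹
e^(−kτ) = e^(−0.01565 × 50.3) = 0.4551
Accumulation ratio R = 1 / (1 − e^(−kτ)) = 1 / (1 − 0.4551) = 1.835
Steady-state trough = C₀ × R × e^(−kτ) = 1.61 × 1.835 × 0.4551 = 1.345 mg/L

1.3 mg/L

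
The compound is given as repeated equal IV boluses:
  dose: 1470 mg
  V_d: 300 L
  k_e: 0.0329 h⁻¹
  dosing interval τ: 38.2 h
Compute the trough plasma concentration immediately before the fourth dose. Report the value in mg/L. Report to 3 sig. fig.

C₀ per dose = Dose / Vd = 1470 / 300 = 4.900 mg/L
Fraction remaining after one interval: r = e^(−kτ) = e^(−0.03290 × 38.2) = 0.2846
Before dose 4, 3 doses have been given (aged 1τ, 2τ, 3τ).
C_trough = C₀ × (r + r² + … + r^3) = C₀ × r(1−r^3)/(1−r)
        = 4.900 × 0.2846 × (1 − 0.02305) / (1 − 0.2846) = 1.904 mg/L

1.90 mg/L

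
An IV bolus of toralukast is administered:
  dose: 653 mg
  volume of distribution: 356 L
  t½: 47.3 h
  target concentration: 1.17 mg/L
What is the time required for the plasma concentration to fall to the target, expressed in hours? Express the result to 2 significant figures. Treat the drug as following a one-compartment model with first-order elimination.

C₀ = Dose / Vd = 653.0 / 356 = 1.834 mg/L
k = ln2 / t½ = 0.693147 / 47.3 = 0.01465 h⁻¹
t = ln(C₀ / C) / k = ln(1.834 / 1.17) / 0.01465
  = ln(1.568) / 0.01465 = 0.4498 / 0.01465 = 30.70 h

31 h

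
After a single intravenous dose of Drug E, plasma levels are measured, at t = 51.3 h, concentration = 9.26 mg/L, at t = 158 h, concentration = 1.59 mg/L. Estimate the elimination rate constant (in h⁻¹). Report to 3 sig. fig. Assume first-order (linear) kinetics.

k = ln(C₁/C₂) / (t₂ − t₁) = ln(9.26/1.59) / (158 − 51.3)
  = 1.762 / 106.7 = 0.01651 h⁻¹

0.0165 h⁻¹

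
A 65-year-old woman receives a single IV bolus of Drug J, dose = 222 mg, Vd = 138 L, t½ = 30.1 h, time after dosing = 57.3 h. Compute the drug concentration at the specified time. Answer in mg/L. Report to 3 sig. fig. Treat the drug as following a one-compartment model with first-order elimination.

0.430 mg/L

C₀ = Dose / Vd = 222.0 / 138 = 1.609 mg/L
k = ln2 / t½ = 0.693147 / 30.1 = 0.02303 h⁻¹
C = C₀ · e^(−k·t) = 1.609 × e^(−0.02303 × 57.3)
  = 1.609 × 0.2672 = 0.4299 mg/L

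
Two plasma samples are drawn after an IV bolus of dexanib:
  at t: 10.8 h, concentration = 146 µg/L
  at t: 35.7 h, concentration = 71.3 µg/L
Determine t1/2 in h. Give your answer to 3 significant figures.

24.1 h

k = ln(C₁/C₂) / (t₂ − t₁) = ln(146/71.3) / (35.7 − 10.8)
  = 0.7167 / 24.90 = 0.02878 h⁻¹
t½ = ln2 / k = 0.693147 / 0.02878 = 24.08 h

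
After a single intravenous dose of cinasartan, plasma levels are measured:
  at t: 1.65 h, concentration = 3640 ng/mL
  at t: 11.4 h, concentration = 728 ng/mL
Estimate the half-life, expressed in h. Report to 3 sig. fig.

k = ln(C₁/C₂) / (t₂ − t₁) = ln(3640/728) / (11.4 − 1.65)
  = 1.609 / 9.750 = 0.1650 h⁻¹
t½ = ln2 / k = 0.693147 / 0.1650 = 4.201 h

4.20 h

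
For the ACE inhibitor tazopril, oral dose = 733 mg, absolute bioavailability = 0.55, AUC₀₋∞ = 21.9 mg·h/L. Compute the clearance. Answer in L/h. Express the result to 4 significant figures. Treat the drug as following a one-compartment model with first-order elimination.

CL = F·Dose / AUC = 0.55 × 733 / 21.9 = 18.41 L/h

18.41 L/h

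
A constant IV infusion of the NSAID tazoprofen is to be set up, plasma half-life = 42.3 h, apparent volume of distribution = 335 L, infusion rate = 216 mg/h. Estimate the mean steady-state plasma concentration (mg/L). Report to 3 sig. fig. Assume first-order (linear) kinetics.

39.3 mg/L

k = ln2 / t½ = 0.693147 / 42.3 = 0.01639 h⁻¹
CL = k × Vd = 0.01639 × 335 = 5.491 L/h
At steady state Css = R₀ / CL = 216 / 5.491 = 39.34 mg/L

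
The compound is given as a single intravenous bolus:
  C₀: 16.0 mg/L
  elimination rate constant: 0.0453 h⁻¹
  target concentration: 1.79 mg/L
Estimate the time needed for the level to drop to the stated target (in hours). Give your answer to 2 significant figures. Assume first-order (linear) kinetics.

48 h

t = ln(C₀ / C) / k = ln(16.00 / 1.79) / 0.04530
  = ln(8.939) / 0.04530 = 2.190 / 0.04530 = 48.34 h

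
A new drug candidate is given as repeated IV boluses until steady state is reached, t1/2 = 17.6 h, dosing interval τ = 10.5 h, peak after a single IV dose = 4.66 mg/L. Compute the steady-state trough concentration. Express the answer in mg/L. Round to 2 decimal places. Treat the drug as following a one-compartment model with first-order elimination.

9.10 mg/L

k = ln2 / t½ = 0.693147 / 17.6 = 0.03938 h⁻¹
e^(−kτ) = e^(−0.03938 × 10.5) = 0.6613
Accumulation ratio R = 1 / (1 − e^(−kτ)) = 1 / (1 − 0.6613) = 2.952
Steady-state trough = C₀ × R × e^(−kτ) = 4.66 × 2.952 × 0.6613 = 9.097 mg/L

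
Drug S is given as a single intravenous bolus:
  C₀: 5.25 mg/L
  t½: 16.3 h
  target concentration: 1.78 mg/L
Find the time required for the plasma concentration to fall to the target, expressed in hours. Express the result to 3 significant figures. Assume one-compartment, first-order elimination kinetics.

25.4 h

k = ln2 / t½ = 0.693147 / 16.3 = 0.04252 h⁻¹
t = ln(C₀ / C) / k = ln(5.250 / 1.78) / 0.04252
  = ln(2.949) / 0.04252 = 1.081 / 0.04252 = 25.42 h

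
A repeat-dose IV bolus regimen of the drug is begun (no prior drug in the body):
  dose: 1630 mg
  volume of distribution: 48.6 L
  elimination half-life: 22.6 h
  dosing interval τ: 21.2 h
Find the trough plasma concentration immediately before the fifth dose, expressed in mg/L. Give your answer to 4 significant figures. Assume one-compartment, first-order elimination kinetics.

C₀ per dose = Dose / Vd = 1630 / 48.6 = 33.54 mg/L
k = ln2 / t½ = 0.693147 / 22.6 = 0.03067 h⁻¹
Fraction remaining after one interval: r = e^(−kτ) = e^(−0.03067 × 21.2) = 0.5219
Before dose 5, 4 doses have been given (aged 1τ, 2τ, 3τ, 4τ).
C_trough = C₀ × (r + r² + … + r^4) = C₀ × r(1−r^4)/(1−r)
        = 33.54 × 0.5219 × (1 − 0.07419) / (1 − 0.5219) = 33.90 mg/L

33.90 mg/L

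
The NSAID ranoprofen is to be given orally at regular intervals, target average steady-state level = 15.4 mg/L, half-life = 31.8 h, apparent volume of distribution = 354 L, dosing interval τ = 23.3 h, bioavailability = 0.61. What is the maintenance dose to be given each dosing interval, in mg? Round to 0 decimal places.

4539 mg

k = ln2 / t½ = 0.693147 / 31.8 = 0.02180 h⁻¹
CL = k × Vd = 0.02180 × 354 = 7.717 L/h
At steady state, F × (Dose/τ) = Css × CL.
Dose = Css × CL × τ / F = 15.4 × 7.717 × 23.3 / 0.61 = 4539 mg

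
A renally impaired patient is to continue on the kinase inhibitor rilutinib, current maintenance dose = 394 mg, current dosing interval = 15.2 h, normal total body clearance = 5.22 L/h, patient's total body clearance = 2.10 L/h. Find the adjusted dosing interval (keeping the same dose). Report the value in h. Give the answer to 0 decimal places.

38 h

To keep the same average steady-state level, dosing rate must scale with clearance.
CL ratio = 2.10 / 5.22 = 0.4023
New interval (same dose) = 15.2 / 0.4023 = 37.78 h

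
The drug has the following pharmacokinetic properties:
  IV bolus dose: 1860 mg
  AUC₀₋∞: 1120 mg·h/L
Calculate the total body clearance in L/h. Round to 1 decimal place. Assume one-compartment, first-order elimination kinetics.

1.7 L/h

CL = Dose / AUC = 1860 / 1120 = 1.661 L/h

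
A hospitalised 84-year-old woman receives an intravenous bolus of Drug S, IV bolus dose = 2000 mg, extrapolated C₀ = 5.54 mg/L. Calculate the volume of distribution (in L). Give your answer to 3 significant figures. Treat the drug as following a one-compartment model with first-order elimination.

361 L

Vd = Dose / C₀ = 2000 / 5.54 = 361.0 L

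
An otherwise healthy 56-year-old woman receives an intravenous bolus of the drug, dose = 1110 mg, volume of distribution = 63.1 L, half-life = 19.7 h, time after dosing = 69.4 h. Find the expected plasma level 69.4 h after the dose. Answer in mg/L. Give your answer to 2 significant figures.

1.5 mg/L

C₀ = Dose / Vd = 1110 / 63.1 = 17.59 mg/L
k = ln2 / t½ = 0.693147 / 19.7 = 0.03519 h⁻¹
C = C₀ · e^(−k·t) = 17.59 × e^(−0.03519 × 69.4)
  = 17.59 × 0.08697 = 1.530 mg/L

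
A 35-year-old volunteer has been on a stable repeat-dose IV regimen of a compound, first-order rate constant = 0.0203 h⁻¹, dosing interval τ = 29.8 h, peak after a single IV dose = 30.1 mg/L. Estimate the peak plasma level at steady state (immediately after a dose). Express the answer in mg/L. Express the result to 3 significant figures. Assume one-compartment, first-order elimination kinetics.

e^(−kτ) = e^(−0.02030 × 29.8) = 0.5461
Accumulation ratio R = 1 / (1 − e^(−kτ)) = 1 / (1 − 0.5461) = 2.203
Steady-state peak = C₀ × R = 30.1 × 2.203 = 66.31 mg/L

66.3 mg/L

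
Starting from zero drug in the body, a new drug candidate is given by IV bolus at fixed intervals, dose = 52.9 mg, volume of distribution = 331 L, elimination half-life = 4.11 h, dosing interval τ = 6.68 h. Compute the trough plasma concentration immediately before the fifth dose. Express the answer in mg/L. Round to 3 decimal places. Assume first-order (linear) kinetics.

0.076 mg/L

C₀ per dose = Dose / Vd = 52.9 / 331 = 0.1598 mg/L
k = ln2 / t½ = 0.693147 / 4.11 = 0.1686 h⁻¹
Fraction remaining after one interval: r = e^(−kτ) = e^(−0.1686 × 6.68) = 0.3242
Before dose 5, 4 doses have been given (aged 1τ, 2τ, 3τ, 4τ).
C_trough = C₀ × (r + r² + … + r^4) = C₀ × r(1−r^4)/(1−r)
        = 0.1598 × 0.3242 × (1 − 0.01105) / (1 − 0.3242) = 0.07581 mg/L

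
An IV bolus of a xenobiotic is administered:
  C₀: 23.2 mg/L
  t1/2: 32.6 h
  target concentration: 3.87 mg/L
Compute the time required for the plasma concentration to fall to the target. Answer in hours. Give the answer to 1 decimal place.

k = ln2 / t½ = 0.693147 / 32.6 = 0.02126 h⁻¹
t = ln(C₀ / C) / k = ln(23.20 / 3.87) / 0.02126
  = ln(5.995) / 0.02126 = 1.791 / 0.02126 = 84.24 h

84.2 h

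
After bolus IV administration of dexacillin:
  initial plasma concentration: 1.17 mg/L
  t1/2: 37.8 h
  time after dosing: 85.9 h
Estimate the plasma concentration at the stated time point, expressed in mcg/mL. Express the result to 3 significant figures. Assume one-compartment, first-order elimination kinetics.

0.242 mcg/mL

k = ln2 / t½ = 0.693147 / 37.8 = 0.01834 h⁻¹
C = C₀ · e^(−k·t) = 1.170 × e^(−0.01834 × 85.9)
  = 1.170 × 0.2069 = 0.2421 mg/L
(0.2421 mg/L = 0.2421 mcg/mL)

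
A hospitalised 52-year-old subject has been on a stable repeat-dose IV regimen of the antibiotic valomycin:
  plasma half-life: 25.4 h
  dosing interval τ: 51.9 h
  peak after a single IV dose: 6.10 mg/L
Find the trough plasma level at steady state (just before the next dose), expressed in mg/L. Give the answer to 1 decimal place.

k = ln2 / t½ = 0.693147 / 25.4 = 0.02729 h⁻¹
e^(−kτ) = e^(−0.02729 × 51.9) = 0.2426
Accumulation ratio R = 1 / (1 − e^(−kτ)) = 1 / (1 − 0.2426) = 1.320
Steady-state trough = C₀ × R × e^(−kτ) = 6.10 × 1.320 × 0.2426 = 1.953 mg/L

2.0 mg/L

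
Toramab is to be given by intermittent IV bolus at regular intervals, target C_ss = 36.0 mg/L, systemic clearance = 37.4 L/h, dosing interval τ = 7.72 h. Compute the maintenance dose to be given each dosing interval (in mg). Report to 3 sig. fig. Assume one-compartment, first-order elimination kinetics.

10400 mg

At steady state, Dose/τ = Css × CL.
Dose = Css × CL × τ = 36.0 × 37.40 × 7.72 = 10390 mg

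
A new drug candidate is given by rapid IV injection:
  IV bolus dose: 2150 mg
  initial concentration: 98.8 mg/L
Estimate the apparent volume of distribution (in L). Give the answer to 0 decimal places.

22 L

Vd = Dose / C₀ = 2150 / 98.8 = 21.76 L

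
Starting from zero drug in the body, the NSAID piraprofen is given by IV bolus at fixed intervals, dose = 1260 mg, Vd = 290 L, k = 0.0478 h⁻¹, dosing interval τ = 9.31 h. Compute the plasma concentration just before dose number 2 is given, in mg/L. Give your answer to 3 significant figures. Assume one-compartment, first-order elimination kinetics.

C₀ per dose = Dose / Vd = 1260 / 290 = 4.345 mg/L
Fraction remaining after one interval: r = e^(−kτ) = e^(−0.04780 × 9.31) = 0.6408
Before dose 2, 1 dose has been given (aged 1τ).
C_trough = C₀ × r = 4.345 × 0.6408 = 2.784 mg/L

2.78 mg/L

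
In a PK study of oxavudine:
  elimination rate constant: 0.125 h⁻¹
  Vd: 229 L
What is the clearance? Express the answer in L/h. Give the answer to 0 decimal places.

CL = k × Vd = 0.125 × 229 = 28.63 L/h

29 L/h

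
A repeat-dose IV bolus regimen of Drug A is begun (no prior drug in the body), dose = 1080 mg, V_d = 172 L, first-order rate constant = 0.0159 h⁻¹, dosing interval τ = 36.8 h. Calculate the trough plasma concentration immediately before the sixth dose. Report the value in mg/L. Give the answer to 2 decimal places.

C₀ per dose = Dose / Vd = 1080 / 172 = 6.279 mg/L
Fraction remaining after one interval: r = e^(−kτ) = e^(−0.01590 × 36.8) = 0.5570
Before dose 6, 5 doses have been given (aged 1τ, 2τ, 3τ, 4τ, 5τ).
C_trough = C₀ × (r + r² + … + r^5) = C₀ × r(1−r^5)/(1−r)
        = 6.279 × 0.5570 × (1 − 0.05361) / (1 − 0.5570) = 7.472 mg/L

7.47 mg/L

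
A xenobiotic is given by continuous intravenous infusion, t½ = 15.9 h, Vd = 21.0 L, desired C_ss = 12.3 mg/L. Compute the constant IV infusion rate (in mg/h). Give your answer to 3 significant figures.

k = ln2 / t½ = 0.693147 / 15.9 = 0.04359 h⁻¹
CL = k × Vd = 0.04359 × 21.0 = 0.9154 L/h
At steady state, infusion rate R₀ = Css × CL = 12.3 × 0.9154 = 11.26 mg/h

11.3 mg/h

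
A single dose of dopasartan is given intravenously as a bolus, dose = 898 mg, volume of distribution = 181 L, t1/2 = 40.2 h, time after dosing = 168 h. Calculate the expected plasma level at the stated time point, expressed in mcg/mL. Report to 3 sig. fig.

0.274 mcg/mL

C₀ = Dose / Vd = 898.0 / 181 = 4.961 mg/L
k = ln2 / t½ = 0.693147 / 40.2 = 0.01724 h⁻¹
C = C₀ · e^(−k·t) = 4.961 × e^(−0.01724 × 168)
  = 4.961 × 0.05523 = 0.2740 mg/L
(0.2740 mg/L = 0.2740 mcg/mL)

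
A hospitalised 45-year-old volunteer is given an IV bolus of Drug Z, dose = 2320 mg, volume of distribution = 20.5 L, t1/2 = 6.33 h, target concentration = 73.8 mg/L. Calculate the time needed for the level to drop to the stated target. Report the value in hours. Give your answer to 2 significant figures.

3.9 h

C₀ = Dose / Vd = 2320 / 20.5 = 113.2 mg/L
k = ln2 / t½ = 0.693147 / 6.33 = 0.1095 h⁻¹
t = ln(C₀ / C) / k = ln(113.2 / 73.8) / 0.1095
  = ln(1.534) / 0.1095 = 0.4279 / 0.1095 = 3.908 h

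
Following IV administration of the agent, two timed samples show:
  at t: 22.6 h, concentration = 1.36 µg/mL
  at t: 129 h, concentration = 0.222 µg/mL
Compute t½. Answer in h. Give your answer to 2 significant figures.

41 h

k = ln(C₁/C₂) / (t₂ − t₁) = ln(1.36/0.222) / (129 − 22.6)
  = 1.813 / 106.4 = 0.01704 h⁻¹
t½ = ln2 / k = 0.693147 / 0.01704 = 40.68 h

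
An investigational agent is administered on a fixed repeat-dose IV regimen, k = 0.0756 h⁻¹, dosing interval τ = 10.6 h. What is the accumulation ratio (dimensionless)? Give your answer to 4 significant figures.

e^(−kτ) = e^(−0.07560 × 10.6) = 0.4487
Accumulation ratio R = 1 / (1 − e^(−kτ)) = 1 / (1 − 0.4487) = 1.814

1.814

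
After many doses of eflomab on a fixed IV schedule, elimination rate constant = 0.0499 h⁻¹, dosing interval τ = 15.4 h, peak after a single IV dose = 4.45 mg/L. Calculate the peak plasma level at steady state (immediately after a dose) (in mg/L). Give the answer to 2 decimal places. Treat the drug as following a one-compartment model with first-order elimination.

e^(−kτ) = e^(−0.04990 × 15.4) = 0.4637
Accumulation ratio R = 1 / (1 − e^(−kτ)) = 1 / (1 − 0.4637) = 1.865
Steady-state peak = C₀ × R = 4.45 × 1.865 = 8.299 mg/L

8.30 mg/L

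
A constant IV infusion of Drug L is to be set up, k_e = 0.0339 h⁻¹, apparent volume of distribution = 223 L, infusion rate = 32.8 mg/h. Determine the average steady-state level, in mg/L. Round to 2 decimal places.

4.34 mg/L

CL = k × Vd = 0.03390 × 223 = 7.560 L/h
At steady state Css = R₀ / CL = 32.8 / 7.560 = 4.339 mg/L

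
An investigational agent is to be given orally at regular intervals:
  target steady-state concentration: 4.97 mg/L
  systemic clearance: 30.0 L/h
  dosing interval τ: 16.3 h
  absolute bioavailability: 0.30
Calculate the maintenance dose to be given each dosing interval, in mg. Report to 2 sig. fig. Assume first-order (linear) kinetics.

8100 mg

At steady state, F × (Dose/τ) = Css × CL.
Dose = Css × CL × τ / F = 4.97 × 30.00 × 16.3 / 0.30 = 8101 mg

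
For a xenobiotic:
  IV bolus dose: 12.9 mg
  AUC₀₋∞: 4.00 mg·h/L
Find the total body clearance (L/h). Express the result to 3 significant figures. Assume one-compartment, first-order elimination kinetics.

3.23 L/h

CL = Dose / AUC = 12.9 / 4.00 = 3.225 L/h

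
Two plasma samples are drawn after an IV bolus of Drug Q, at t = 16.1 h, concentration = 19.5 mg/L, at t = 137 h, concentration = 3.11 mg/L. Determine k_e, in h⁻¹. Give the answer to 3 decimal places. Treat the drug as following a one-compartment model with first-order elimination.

0.015 h⁻¹

k = ln(C₁/C₂) / (t₂ − t₁) = ln(19.5/3.11) / (137 − 16.1)
  = 1.836 / 120.9 = 0.01519 h⁻¹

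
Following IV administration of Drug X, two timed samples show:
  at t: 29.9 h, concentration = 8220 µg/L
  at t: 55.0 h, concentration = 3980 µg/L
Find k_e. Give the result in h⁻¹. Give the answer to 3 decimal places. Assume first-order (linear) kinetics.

k = ln(C₁/C₂) / (t₂ − t₁) = ln(8220/3980) / (55.0 − 29.9)
  = 0.7253 / 25.10 = 0.02890 h⁻¹

0.029 h⁻¹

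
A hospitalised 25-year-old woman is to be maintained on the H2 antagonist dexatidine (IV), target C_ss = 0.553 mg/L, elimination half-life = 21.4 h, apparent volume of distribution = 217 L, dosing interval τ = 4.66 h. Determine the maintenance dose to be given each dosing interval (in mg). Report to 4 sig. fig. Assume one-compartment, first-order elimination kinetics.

18.11 mg

k = ln2 / t½ = 0.693147 / 21.4 = 0.03239 h⁻¹
CL = k × Vd = 0.03239 × 217 = 7.029 L/h
At steady state, Dose/τ = Css × CL.
Dose = Css × CL × τ = 0.553 × 7.029 × 4.66 = 18.11 mg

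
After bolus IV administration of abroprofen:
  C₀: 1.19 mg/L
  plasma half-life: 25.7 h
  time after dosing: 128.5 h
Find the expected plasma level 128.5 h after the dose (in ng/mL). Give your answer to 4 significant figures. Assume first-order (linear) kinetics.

37.19 ng/mL

k = ln2 / t½ = 0.693147 / 25.7 = 0.02697 h⁻¹
t / t½ = 128.5 / 25.7 = 5 half-lives
C = C₀ × (1/2)^5 = 1.190 × 0.03125 = 0.03719 mg/L
Convert: 0.03719 mg/L × 1000 = 37.19 ng/mL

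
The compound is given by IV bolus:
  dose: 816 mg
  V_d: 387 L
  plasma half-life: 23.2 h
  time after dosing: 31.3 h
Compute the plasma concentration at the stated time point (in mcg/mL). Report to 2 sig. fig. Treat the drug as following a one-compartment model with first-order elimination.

0.83 mcg/mL

C₀ = Dose / Vd = 816.0 / 387 = 2.109 mg/L
k = ln2 / t½ = 0.693147 / 23.2 = 0.02988 h⁻¹
C = C₀ · e^(−k·t) = 2.109 × e^(−0.02988 × 31.3)
  = 2.109 × 0.3925 = 0.8278 mg/L
(0.8278 mg/L = 0.8278 mcg/mL)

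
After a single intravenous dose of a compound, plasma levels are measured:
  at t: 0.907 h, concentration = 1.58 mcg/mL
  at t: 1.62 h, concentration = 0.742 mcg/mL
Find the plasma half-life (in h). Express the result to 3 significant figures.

k = ln(C₁/C₂) / (t₂ − t₁) = ln(1.58/0.742) / (1.62 − 0.907)
  = 0.7558 / 0.7130 = 1.060 h⁻¹
t½ = ln2 / k = 0.693147 / 1.060 = 0.6539 h

0.654 h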